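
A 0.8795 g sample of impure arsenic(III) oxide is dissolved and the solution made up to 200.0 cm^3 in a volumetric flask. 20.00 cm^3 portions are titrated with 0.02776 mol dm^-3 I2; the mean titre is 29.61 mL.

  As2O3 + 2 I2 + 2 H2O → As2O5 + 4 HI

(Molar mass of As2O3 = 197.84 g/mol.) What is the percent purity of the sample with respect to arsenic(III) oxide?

92.45 %

n(I2) per titration = 0.02961 × 0.02776 = 8.220 × 10^-4 mol
From the 1:2 ratio, n(As2O3) in each aliquot = 1/2 × 8.220 × 10^-4 = 4.110 × 10^-4 mol
n(As2O3) in the whole flask = 4.110 × 10^-4 × 200.0/20.00 = 4.110 × 10^-3 mol
mass of As2O3 = 4.110 × 10^-3 × 197.84 = 0.8131 g
% As2O3 = 0.8131 / 0.8795 × 100 = 92.45 %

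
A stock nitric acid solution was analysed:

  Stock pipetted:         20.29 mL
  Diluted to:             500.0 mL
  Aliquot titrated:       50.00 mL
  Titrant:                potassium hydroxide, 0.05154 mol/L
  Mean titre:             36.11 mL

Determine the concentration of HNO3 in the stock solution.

HNO3 + KOH → KNO3 + H2O
n(KOH) = 0.03611 × 0.05154 = 1.861 × 10^-3 mol
n(HNO3) in the aliquot = 1.861 × 10^-3 mol (1:1 ratio)
[HNO3]_dilute = 1.861 × 10^-3 / 0.05000 = 0.03722 mol/L
Dilution factor = 500.0 / 20.29 = 24.64
[HNO3]_stock = 0.03722 × 24.64 = 0.9173 mol/L

0.9173 mol/L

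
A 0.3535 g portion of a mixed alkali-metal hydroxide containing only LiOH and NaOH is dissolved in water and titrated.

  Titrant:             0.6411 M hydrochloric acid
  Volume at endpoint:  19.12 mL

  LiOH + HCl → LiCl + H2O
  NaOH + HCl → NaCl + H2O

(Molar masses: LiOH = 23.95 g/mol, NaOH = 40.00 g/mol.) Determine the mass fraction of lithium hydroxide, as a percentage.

n(HCl) = 0.01912 × 0.6411 = 0.01226 mol
Let x = n(LiOH), y = n(NaOH).
Titrant: 1x + 1y = 0.01226;  mass: 23.95x + 40.00y = 0.3535
Solving, x = 8.524 × 10^-3 mol, y = 3.734 × 10^-3 mol
mass of LiOH = 8.524 × 10^-3 × 23.95 = 0.2042 g
% LiOH = 0.2042 / 0.3535 × 100 = 57.75 %

57.75 %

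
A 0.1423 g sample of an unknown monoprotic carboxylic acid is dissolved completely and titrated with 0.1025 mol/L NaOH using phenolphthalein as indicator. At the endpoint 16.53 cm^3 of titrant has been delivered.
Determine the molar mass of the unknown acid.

n(NaOH) = 0.01653 L × 0.1025 mol/L = 1.694 × 10^-3 mol
n(HA) = 1.694 × 10^-3 mol (1:1 ratio)
M = m / n = 0.1423 g / 1.694 × 10^-3 mol = 83.99 g/mol

83.99 g/mol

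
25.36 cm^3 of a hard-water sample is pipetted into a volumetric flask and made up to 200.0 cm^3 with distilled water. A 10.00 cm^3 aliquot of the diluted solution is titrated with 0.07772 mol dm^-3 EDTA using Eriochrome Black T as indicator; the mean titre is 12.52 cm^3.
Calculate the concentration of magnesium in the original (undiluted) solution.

Mg^2+ + EDTA^4- → [Mg(EDTA)]^2-
n(EDTA) = 0.01252 × 0.07772 = 9.731 × 10^-4 mol
n(Mg2+) in the aliquot = 9.731 × 10^-4 mol (1:1 ratio)
[Mg2+]_dilute = 9.731 × 10^-4 / 0.01000 = 0.09731 mol/L
Dilution factor = 200.0 / 25.36 = 7.886
[Mg2+]_stock = 0.09731 × 7.886 = 0.7674 mol/L

0.7674 mol/L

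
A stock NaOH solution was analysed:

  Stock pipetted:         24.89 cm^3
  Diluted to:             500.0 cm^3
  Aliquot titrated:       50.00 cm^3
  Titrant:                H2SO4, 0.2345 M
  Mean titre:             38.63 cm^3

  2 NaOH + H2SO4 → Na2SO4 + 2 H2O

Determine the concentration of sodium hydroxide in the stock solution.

7.279 M

n(H2SO4) = 0.03863 × 0.2345 = 9.059 × 10^-3 mol
From the 2:1 ratio, n(NaOH) in the aliquot = 2/1 × 9.059 × 10^-3 = 0.01812 mol
[NaOH]_dilute = 0.01812 / 0.05000 = 0.3623 mol/L
Dilution factor = 500.0 / 24.89 = 20.09
[NaOH]_stock = 0.3623 × 20.09 = 7.279 mol/L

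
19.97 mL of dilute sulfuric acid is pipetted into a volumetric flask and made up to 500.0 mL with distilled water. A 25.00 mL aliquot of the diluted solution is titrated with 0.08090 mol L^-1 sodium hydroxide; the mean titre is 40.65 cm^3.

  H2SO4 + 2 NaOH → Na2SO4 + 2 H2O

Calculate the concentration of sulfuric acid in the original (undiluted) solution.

n(NaOH) = 0.04065 × 0.08090 = 3.289 × 10^-3 mol
From the 1:2 ratio, n(H2SO4) in the aliquot = 1/2 × 3.289 × 10^-3 = 1.644 × 10^-3 mol
[H2SO4]_dilute = 1.644 × 10^-3 / 0.02500 = 0.06577 mol/L
Dilution factor = 500.0 / 19.97 = 25.04
[H2SO4]_stock = 0.06577 × 25.04 = 1.647 mol/L

1.647 mol/L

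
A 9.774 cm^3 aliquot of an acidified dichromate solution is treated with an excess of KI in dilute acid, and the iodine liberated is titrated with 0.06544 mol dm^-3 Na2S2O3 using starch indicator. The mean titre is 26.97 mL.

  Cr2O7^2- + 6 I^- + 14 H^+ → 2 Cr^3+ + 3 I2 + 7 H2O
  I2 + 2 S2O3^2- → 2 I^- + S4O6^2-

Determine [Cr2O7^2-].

0.03010 mol/L

n(S2O3^2-) = 0.02697 × 0.06544 = 1.765 × 10^-3 mol
n(I2) = n(S2O3^2-)/2 = 8.825 × 10^-4 mol
From the 1:3 ratio, n(Cr2O7^2-) in the aliquot = 1/3 × 8.825 × 10^-4 = 2.942 × 10^-4 mol
[Cr2O7^2-] = 2.942 × 10^-4 / 0.009774 = 0.03010 mol/L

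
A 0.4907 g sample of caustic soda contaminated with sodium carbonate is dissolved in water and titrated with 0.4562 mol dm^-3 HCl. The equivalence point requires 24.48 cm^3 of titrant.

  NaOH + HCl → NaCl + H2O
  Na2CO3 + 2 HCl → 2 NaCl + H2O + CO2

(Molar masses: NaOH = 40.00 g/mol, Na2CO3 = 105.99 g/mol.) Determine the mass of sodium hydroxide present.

0.3113 g

n(HCl) = 0.02448 × 0.4562 = 0.01117 mol
Let x = n(NaOH), y = n(Na2CO3).
Titrant: 1x + 2y = 0.01117;  mass: 40.00x + 105.99y = 0.4907
Solving, x = 7.783 × 10^-3 mol, y = 1.693 × 10^-3 mol
mass of NaOH = 7.783 × 10^-3 × 40.00 = 0.3113 g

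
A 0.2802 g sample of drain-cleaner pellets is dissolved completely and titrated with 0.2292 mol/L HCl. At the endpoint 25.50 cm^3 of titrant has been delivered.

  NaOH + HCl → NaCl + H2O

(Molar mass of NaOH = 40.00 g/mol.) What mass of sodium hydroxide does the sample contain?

0.2338 g

n(HCl) = 0.02550 L × 0.2292 mol/L = 5.845 × 10^-3 mol
n(NaOH) = 5.845 × 10^-3 mol (1:1 ratio)
mass of NaOH = 5.845 × 10^-3 × 40.00 g/mol = 0.2338 g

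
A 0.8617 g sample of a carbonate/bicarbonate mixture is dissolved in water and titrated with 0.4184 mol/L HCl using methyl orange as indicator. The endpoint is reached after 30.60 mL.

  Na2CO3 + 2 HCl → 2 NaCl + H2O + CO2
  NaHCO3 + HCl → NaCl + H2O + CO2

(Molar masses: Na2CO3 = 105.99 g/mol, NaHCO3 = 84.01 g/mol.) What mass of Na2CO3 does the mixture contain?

0.3655 g

n(HCl) = 0.03060 × 0.4184 = 0.01280 mol
Let x = n(Na2CO3), y = n(NaHCO3).
Titrant: 2x + 1y = 0.01280;  mass: 105.99x + 84.01y = 0.8617
Solving, x = 3.448 × 10^-3 mol, y = 5.907 × 10^-3 mol
mass of Na2CO3 = 3.448 × 10^-3 × 105.99 = 0.3655 g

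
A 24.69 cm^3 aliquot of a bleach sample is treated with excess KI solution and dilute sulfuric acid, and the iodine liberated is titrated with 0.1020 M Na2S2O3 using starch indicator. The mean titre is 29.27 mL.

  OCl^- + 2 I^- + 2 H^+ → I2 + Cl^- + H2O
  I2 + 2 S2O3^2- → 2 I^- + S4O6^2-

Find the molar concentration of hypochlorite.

0.06046 M

n(S2O3^2-) = 0.02927 × 0.1020 = 2.986 × 10^-3 mol
n(I2) = n(S2O3^2-)/2 = 1.493 × 10^-3 mol
n(OCl^-) in the aliquot = 1.493 × 10^-3 mol (1:1 ratio)
[OCl^-] = 1.493 × 10^-3 / 0.02469 = 0.06046 mol/L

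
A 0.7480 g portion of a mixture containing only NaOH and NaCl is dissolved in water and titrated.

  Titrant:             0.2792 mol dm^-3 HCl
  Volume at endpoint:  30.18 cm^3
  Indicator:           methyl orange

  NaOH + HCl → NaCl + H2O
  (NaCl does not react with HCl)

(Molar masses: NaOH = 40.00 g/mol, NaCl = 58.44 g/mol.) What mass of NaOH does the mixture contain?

0.3371 g

n(HCl) = 0.03018 × 0.2792 = 8.426 × 10^-3 mol
Let x = n(NaOH), y = n(NaCl).
Titrant: 1x = 8.426 × 10^-3;  mass: 40.00x + 58.44y = 0.7480
Solving, x = 8.426 × 10^-3 mol, y = 7.032 × 10^-3 mol
mass of NaOH = 8.426 × 10^-3 × 40.00 = 0.3371 g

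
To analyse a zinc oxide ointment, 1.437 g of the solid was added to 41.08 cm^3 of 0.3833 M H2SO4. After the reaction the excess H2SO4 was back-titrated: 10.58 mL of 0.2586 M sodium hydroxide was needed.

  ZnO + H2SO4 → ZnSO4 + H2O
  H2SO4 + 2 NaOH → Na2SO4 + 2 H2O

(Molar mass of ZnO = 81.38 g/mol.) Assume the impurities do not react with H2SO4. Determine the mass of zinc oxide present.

1.170 g

n(H2SO4) added = 0.04108 × 0.3833 = 0.01575 mol
n(NaOH) used in back-titration = 0.01058 × 0.2586 = 2.736 × 10^-3 mol
From the 1:2 ratio, n(H2SO4) left over = 1/2 × 2.736 × 10^-3 = 1.368 × 10^-3 mol
n(H2SO4) consumed by analyte = 0.01575 − 1.368 × 10^-3 = 0.01438 mol
n(ZnO) = 0.01438 mol (1:1 ratio)
mass of ZnO = 0.01438 × 81.38 = 1.170 g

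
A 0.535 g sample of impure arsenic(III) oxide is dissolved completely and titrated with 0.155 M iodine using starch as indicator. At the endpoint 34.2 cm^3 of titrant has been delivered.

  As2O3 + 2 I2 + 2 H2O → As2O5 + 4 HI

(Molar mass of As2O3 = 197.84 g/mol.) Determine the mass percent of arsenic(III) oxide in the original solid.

n(I2) = 0.0342 L × 0.155 mol/L = 5.30 × 10^-3 mol
From the 1:2 ratio, n(As2O3) = 1/2 × 5.30 × 10^-3 = 2.65 × 10^-3 mol
mass of As2O3 = 2.65 × 10^-3 × 197.84 g/mol = 0.524 g
% As2O3 = 0.524 / 0.535 × 100 = 98.0 %

98.0 %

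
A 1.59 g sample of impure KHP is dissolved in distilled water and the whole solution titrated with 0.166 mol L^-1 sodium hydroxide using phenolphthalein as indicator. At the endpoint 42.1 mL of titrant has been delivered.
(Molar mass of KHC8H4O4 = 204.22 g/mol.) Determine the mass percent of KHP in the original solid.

89.8 %

KHC8H4O4 + NaOH → KNaC8H4O4 + H2O
n(NaOH) = 0.0421 L × 0.166 mol/L = 6.99 × 10^-3 mol
n(KHC8H4O4) = 6.99 × 10^-3 mol (1:1 ratio)
mass of KHC8H4O4 = 6.99 × 10^-3 × 204.22 g/mol = 1.43 g
% KHC8H4O4 = 1.43 / 1.59 × 100 = 89.8 %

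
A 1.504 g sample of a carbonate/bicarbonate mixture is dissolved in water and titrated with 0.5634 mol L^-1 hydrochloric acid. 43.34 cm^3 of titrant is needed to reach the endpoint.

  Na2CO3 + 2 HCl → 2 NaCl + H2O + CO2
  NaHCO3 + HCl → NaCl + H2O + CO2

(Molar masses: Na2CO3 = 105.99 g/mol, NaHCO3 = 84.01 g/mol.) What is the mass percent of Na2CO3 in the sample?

62.18 %

n(HCl) = 0.04334 × 0.5634 = 0.02442 mol
Let x = n(Na2CO3), y = n(NaHCO3).
Titrant: 2x + 1y = 0.02442;  mass: 105.99x + 84.01y = 1.504
Solving, x = 8.824 × 10^-3 mol, y = 6.770 × 10^-3 mol
mass of Na2CO3 = 8.824 × 10^-3 × 105.99 = 0.9352 g
% Na2CO3 = 0.9352 / 1.504 × 100 = 62.18 %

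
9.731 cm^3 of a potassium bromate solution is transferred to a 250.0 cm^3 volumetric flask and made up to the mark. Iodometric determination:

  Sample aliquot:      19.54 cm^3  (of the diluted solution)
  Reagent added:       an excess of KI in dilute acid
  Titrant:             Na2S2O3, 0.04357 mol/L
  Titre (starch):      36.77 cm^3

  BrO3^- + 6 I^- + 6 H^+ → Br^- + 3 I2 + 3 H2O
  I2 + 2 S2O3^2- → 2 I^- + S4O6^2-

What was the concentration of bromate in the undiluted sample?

0.3511 mol/L

n(S2O3^2-) = 0.03677 × 0.04357 = 1.602 × 10^-3 mol
n(I2) = n(S2O3^2-)/2 = 8.010 × 10^-4 mol
From the 1:3 ratio, n(BrO3^-) in the aliquot = 1/3 × 8.010 × 10^-4 = 2.670 × 10^-4 mol
[BrO3^-]_dilute = 2.670 × 10^-4 / 0.01954 = 0.01366 mol/L
[BrO3^-]_original = 0.01366 × 250.0/9.731 = 0.3511 mol/L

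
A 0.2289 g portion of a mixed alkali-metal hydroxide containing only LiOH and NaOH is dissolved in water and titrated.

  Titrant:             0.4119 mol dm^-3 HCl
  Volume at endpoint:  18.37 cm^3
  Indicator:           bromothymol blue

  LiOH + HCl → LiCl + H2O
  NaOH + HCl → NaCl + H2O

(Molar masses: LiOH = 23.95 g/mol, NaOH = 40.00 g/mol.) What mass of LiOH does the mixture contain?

0.1101 g

n(HCl) = 0.01837 × 0.4119 = 7.567 × 10^-3 mol
Let x = n(LiOH), y = n(NaOH).
Titrant: 1x + 1y = 7.567 × 10^-3;  mass: 23.95x + 40.00y = 0.2289
Solving, x = 4.596 × 10^-3 mol, y = 2.971 × 10^-3 mol
mass of LiOH = 4.596 × 10^-3 × 23.95 = 0.1101 g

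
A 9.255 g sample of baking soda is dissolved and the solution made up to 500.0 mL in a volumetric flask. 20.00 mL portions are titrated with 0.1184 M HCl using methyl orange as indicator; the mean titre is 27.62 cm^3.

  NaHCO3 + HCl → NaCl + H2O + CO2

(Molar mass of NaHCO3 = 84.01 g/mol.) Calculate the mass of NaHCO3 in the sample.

n(HCl) per titration = 0.02762 × 0.1184 = 3.270 × 10^-3 mol
n(NaHCO3) in each aliquot = 3.270 × 10^-3 mol (1:1 ratio)
n(NaHCO3) in the whole flask = 3.270 × 10^-3 × 500.0/20.00 = 0.08176 mol
mass of NaHCO3 = 0.08176 × 84.01 = 6.868 g

6.868 g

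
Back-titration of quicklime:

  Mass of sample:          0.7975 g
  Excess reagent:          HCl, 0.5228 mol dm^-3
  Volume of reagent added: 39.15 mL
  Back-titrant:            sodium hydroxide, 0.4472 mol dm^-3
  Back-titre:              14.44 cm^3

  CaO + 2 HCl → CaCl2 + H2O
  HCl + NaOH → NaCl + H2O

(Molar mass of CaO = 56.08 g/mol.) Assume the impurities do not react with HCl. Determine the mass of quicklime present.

n(HCl) added = 0.03915 × 0.5228 = 0.02047 mol
n(NaOH) used in back-titration = 0.01444 × 0.4472 = 6.458 × 10^-3 mol
n(HCl) left over = 6.458 × 10^-3 mol (1:1 ratio)
n(HCl) consumed by analyte = 0.02047 − 6.458 × 10^-3 = 0.01401 mol
From the 1:2 ratio, n(CaO) = 1/2 × 0.01401 = 7.005 × 10^-3 mol
mass of CaO = 7.005 × 10^-3 × 56.08 = 0.3928 g

0.3928 g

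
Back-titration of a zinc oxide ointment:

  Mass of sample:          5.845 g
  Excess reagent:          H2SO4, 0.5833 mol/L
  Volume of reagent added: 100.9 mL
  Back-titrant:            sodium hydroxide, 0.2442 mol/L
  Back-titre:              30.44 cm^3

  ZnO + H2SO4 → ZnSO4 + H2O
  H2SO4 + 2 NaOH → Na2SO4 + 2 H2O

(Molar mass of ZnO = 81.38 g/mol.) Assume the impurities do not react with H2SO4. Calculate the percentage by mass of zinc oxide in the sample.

n(H2SO4) added = 0.1009 × 0.5833 = 0.05885 mol
n(NaOH) used in back-titration = 0.03044 × 0.2442 = 7.433 × 10^-3 mol
From the 1:2 ratio, n(H2SO4) left over = 1/2 × 7.433 × 10^-3 = 3.717 × 10^-3 mol
n(H2SO4) consumed by analyte = 0.05885 − 3.717 × 10^-3 = 0.05514 mol
n(ZnO) = 0.05514 mol (1:1 ratio)
mass of ZnO = 0.05514 × 81.38 = 4.487 g
% ZnO = 4.487 / 5.845 × 100 = 76.77 %

76.77 %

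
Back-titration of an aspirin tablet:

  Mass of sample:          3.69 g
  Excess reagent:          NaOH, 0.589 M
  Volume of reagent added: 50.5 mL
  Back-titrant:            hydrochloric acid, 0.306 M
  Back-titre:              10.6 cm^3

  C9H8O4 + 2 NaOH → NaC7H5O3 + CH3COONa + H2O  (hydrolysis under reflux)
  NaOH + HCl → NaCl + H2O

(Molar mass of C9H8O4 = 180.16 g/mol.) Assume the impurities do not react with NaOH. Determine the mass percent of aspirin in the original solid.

n(NaOH) added = 0.0505 × 0.589 = 0.0297 mol
n(HCl) used in back-titration = 0.0106 × 0.306 = 3.24 × 10^-3 mol
n(NaOH) left over = 3.24 × 10^-3 mol (1:1 ratio)
n(NaOH) consumed by analyte = 0.0297 − 3.24 × 10^-3 = 0.0265 mol
From the 1:2 ratio, n(C9H8O4) = 1/2 × 0.0265 = 0.0133 mol
mass of C9H8O4 = 0.0133 × 180.16 = 2.39 g
% C9H8O4 = 2.39 / 3.69 × 100 = 64.7 %

64.7 %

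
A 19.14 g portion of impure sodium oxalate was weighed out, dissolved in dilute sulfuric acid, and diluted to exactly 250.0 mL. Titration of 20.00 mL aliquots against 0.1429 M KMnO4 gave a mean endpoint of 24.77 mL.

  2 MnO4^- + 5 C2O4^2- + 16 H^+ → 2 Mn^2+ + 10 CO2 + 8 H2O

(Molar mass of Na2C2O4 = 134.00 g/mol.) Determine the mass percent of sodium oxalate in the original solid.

n(KMnO4) per titration = 0.02477 × 0.1429 = 3.540 × 10^-3 mol
From the 5:2 ratio, n(Na2C2O4) in each aliquot = 5/2 × 3.540 × 10^-3 = 8.849 × 10^-3 mol
n(Na2C2O4) in the whole flask = 8.849 × 10^-3 × 250.0/20.00 = 0.1106 mol
mass of Na2C2O4 = 0.1106 × 134.00 = 14.82 g
% Na2C2O4 = 14.82 / 19.14 × 100 = 77.44 %

77.44 %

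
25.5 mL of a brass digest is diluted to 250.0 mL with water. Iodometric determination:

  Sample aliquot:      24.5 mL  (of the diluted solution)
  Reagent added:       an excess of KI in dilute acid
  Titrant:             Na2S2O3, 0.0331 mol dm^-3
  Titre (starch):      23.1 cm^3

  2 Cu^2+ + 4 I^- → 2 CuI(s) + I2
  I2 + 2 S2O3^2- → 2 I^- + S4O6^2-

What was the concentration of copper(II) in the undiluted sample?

0.306 mol/L

n(S2O3^2-) = 0.0231 × 0.0331 = 7.65 × 10^-4 mol
n(I2) = n(S2O3^2-)/2 = 3.82 × 10^-4 mol
From the 2:1 ratio, n(Cu2+) in the aliquot = 2/1 × 3.82 × 10^-4 = 7.65 × 10^-4 mol
[Cu2+]_dilute = 7.65 × 10^-4 / 0.0245 = 0.0312 mol/L
[Cu2+]_original = 0.0312 × 250.0/25.5 = 0.306 mol/L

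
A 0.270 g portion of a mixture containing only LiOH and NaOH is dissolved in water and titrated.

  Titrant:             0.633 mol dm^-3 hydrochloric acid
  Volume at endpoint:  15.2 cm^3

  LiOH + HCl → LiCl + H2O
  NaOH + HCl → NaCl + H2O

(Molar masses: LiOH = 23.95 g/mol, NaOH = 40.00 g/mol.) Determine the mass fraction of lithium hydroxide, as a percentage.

63.5 %

n(HCl) = 0.0152 × 0.633 = 9.62 × 10^-3 mol
Let x = n(LiOH), y = n(NaOH).
Titrant: 1x + 1y = 9.62 × 10^-3;  mass: 23.95x + 40.00y = 0.270
Solving, x = 7.16 × 10^-3 mol, y = 2.46 × 10^-3 mol
mass of LiOH = 7.16 × 10^-3 × 23.95 = 0.171 g
% LiOH = 0.171 / 0.270 × 100 = 63.5 %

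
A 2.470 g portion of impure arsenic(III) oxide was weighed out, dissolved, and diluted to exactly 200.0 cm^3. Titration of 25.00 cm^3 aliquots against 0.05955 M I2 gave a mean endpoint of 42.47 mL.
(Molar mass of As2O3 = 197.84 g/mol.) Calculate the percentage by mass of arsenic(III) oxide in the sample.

As2O3 + 2 I2 + 2 H2O → As2O5 + 4 HI
n(I2) per titration = 0.04247 × 0.05955 = 2.529 × 10^-3 mol
From the 1:2 ratio, n(As2O3) in each aliquot = 1/2 × 2.529 × 10^-3 = 1.265 × 10^-3 mol
n(As2O3) in the whole flask = 1.265 × 10^-3 × 200.0/25.00 = 0.01012 mol
mass of As2O3 = 0.01012 × 197.84 = 2.001 g
% As2O3 = 2.001 / 2.470 × 100 = 81.03 %

81.03 %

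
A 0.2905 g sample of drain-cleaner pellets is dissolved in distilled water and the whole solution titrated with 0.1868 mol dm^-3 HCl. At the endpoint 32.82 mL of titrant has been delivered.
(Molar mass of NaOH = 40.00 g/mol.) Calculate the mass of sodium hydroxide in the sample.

NaOH + HCl → NaCl + H2O
n(HCl) = 0.03282 L × 0.1868 mol/L = 6.131 × 10^-3 mol
n(NaOH) = 6.131 × 10^-3 mol (1:1 ratio)
mass of NaOH = 6.131 × 10^-3 × 40.00 g/mol = 0.2452 g

0.2452 g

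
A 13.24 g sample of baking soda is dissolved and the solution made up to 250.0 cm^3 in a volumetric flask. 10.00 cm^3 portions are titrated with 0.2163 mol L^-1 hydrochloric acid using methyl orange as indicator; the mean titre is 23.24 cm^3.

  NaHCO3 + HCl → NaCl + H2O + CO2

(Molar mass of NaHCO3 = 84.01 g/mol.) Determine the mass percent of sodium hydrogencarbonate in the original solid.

n(HCl) per titration = 0.02324 × 0.2163 = 5.027 × 10^-3 mol
n(NaHCO3) in each aliquot = 5.027 × 10^-3 mol (1:1 ratio)
n(NaHCO3) in the whole flask = 5.027 × 10^-3 × 250.0/10.00 = 0.1257 mol
mass of NaHCO3 = 0.1257 × 84.01 = 10.56 g
% NaHCO3 = 10.56 / 13.24 × 100 = 79.74 %

79.74 %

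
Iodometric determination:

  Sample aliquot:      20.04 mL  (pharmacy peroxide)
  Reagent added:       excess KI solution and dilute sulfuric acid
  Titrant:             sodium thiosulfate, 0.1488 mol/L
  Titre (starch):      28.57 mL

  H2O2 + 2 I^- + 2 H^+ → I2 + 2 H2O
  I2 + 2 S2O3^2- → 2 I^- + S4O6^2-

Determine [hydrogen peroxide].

n(S2O3^2-) = 0.02857 × 0.1488 = 4.251 × 10^-3 mol
n(I2) = n(S2O3^2-)/2 = 2.126 × 10^-3 mol
n(H2O2) in the aliquot = 2.126 × 10^-3 mol (1:1 ratio)
[H2O2] = 2.126 × 10^-3 / 0.02004 = 0.1061 mol/L

0.1061 mol/L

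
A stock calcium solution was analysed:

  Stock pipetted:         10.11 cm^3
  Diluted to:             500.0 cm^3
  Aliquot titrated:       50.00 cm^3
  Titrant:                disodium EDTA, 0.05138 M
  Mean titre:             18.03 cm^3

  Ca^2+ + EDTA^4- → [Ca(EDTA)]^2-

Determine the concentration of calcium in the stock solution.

0.9163 M

n(EDTA) = 0.01803 × 0.05138 = 9.264 × 10^-4 mol
n(Ca2+) in the aliquot = 9.264 × 10^-4 mol (1:1 ratio)
[Ca2+]_dilute = 9.264 × 10^-4 / 0.05000 = 0.01853 mol/L
Dilution factor = 500.0 / 10.11 = 49.46
[Ca2+]_stock = 0.01853 × 49.46 = 0.9163 mol/L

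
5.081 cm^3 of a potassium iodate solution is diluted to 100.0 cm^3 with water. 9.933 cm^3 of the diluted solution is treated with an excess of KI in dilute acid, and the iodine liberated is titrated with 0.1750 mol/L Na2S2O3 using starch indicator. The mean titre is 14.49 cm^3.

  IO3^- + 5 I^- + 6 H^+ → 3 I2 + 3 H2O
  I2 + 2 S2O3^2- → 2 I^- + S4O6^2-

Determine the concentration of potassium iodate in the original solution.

n(S2O3^2-) = 0.01449 × 0.1750 = 2.536 × 10^-3 mol
n(I2) = n(S2O3^2-)/2 = 1.268 × 10^-3 mol
From the 1:3 ratio, n(IO3^-) in the aliquot = 1/3 × 1.268 × 10^-3 = 4.226 × 10^-4 mol
[IO3^-]_dilute = 4.226 × 10^-4 / 0.009933 = 0.04255 mol/L
[IO3^-]_original = 0.04255 × 100.0/5.081 = 0.8374 mol/L

0.8374 mol/L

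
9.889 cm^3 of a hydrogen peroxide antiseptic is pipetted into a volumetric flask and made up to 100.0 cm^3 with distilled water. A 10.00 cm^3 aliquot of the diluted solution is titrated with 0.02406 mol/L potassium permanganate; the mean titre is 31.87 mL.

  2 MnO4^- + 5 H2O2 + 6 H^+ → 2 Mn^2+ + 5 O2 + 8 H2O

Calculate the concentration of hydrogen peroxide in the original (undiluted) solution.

n(KMnO4) = 0.03187 × 0.02406 = 7.668 × 10^-4 mol
From the 5:2 ratio, n(H2O2) in the aliquot = 5/2 × 7.668 × 10^-4 = 1.917 × 10^-3 mol
[H2O2]_dilute = 1.917 × 10^-3 / 0.01000 = 0.1917 mol/L
Dilution factor = 100.0 / 9.889 = 10.11
[H2O2]_stock = 0.1917 × 10.11 = 1.938 mol/L

1.938 mol/L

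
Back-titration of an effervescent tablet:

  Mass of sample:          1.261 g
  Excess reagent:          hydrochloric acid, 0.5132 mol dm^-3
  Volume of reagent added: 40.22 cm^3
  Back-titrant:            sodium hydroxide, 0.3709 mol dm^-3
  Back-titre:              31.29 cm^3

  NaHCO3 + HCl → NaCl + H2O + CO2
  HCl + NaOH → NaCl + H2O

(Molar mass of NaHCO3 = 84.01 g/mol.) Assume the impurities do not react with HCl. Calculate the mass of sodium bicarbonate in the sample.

n(HCl) added = 0.04022 × 0.5132 = 0.02064 mol
n(NaOH) used in back-titration = 0.03129 × 0.3709 = 0.01161 mol
n(HCl) left over = 0.01161 mol (1:1 ratio)
n(HCl) consumed by analyte = 0.02064 − 0.01161 = 9.035 × 10^-3 mol
n(NaHCO3) = 9.035 × 10^-3 mol (1:1 ratio)
mass of NaHCO3 = 9.035 × 10^-3 × 84.01 = 0.7591 g

0.7591 g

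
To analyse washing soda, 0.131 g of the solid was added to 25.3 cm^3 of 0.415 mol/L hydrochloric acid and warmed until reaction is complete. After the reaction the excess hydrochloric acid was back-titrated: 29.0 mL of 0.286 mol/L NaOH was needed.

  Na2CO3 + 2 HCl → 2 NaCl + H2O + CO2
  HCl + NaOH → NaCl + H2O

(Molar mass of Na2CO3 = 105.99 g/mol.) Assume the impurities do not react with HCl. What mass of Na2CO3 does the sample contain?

n(HCl) added = 0.0253 × 0.415 = 0.0105 mol
n(NaOH) used in back-titration = 0.0290 × 0.286 = 8.29 × 10^-3 mol
n(HCl) left over = 8.29 × 10^-3 mol (1:1 ratio)
n(HCl) consumed by analyte = 0.0105 − 8.29 × 10^-3 = 2.21 × 10^-3 mol
From the 1:2 ratio, n(Na2CO3) = 1/2 × 2.21 × 10^-3 = 1.10 × 10^-3 mol
mass of Na2CO3 = 1.10 × 10^-3 × 105.99 = 0.117 g

0.117 g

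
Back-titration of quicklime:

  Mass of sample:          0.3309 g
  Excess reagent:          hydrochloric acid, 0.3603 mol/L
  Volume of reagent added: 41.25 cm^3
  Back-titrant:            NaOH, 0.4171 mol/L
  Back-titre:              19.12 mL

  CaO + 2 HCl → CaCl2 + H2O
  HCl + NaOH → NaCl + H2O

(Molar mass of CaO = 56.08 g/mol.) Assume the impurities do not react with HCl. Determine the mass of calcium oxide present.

n(HCl) added = 0.04125 × 0.3603 = 0.01486 mol
n(NaOH) used in back-titration = 0.01912 × 0.4171 = 7.975 × 10^-3 mol
n(HCl) left over = 7.975 × 10^-3 mol (1:1 ratio)
n(HCl) consumed by analyte = 0.01486 − 7.975 × 10^-3 = 6.887 × 10^-3 mol
From the 1:2 ratio, n(CaO) = 1/2 × 6.887 × 10^-3 = 3.444 × 10^-3 mol
mass of CaO = 3.444 × 10^-3 × 56.08 = 0.1931 g

0.1931 g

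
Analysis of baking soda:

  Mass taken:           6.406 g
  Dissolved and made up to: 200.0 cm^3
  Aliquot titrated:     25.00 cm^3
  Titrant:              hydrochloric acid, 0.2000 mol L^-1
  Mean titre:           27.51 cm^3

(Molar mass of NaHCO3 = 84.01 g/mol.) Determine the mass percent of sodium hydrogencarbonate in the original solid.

57.72 %

NaHCO3 + HCl → NaCl + H2O + CO2
n(HCl) per titration = 0.02751 × 0.2000 = 5.502 × 10^-3 mol
n(NaHCO3) in each aliquot = 5.502 × 10^-3 mol (1:1 ratio)
n(NaHCO3) in the whole flask = 5.502 × 10^-3 × 200.0/25.00 = 0.04402 mol
mass of NaHCO3 = 0.04402 × 84.01 = 3.698 g
% NaHCO3 = 3.698 / 6.406 × 100 = 57.72 %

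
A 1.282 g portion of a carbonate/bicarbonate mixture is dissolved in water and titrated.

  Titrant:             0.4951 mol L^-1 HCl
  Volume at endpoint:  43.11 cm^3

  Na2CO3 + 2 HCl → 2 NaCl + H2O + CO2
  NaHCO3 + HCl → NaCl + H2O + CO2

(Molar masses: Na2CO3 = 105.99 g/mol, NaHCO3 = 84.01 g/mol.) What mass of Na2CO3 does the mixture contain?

n(HCl) = 0.04311 × 0.4951 = 0.02134 mol
Let x = n(Na2CO3), y = n(NaHCO3).
Titrant: 2x + 1y = 0.02134;  mass: 105.99x + 84.01y = 1.282
Solving, x = 8.239 × 10^-3 mol, y = 4.865 × 10^-3 mol
mass of Na2CO3 = 8.239 × 10^-3 × 105.99 = 0.8733 g

0.8733 g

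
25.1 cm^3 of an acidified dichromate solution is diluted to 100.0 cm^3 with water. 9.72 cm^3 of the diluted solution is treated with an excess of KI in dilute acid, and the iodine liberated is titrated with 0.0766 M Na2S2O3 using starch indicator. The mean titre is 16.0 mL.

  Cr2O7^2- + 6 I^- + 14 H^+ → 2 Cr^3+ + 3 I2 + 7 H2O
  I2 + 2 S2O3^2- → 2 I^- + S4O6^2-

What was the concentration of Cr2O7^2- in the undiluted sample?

n(S2O3^2-) = 0.0160 × 0.0766 = 1.23 × 10^-3 mol
n(I2) = n(S2O3^2-)/2 = 6.13 × 10^-4 mol
From the 1:3 ratio, n(Cr2O7^2-) in the aliquot = 1/3 × 6.13 × 10^-4 = 2.04 × 10^-4 mol
[Cr2O7^2-]_dilute = 2.04 × 10^-4 / 0.00972 = 0.0210 mol/L
[Cr2O7^2-]_original = 0.0210 × 100.0/25.1 = 0.0837 mol/L

0.0837 M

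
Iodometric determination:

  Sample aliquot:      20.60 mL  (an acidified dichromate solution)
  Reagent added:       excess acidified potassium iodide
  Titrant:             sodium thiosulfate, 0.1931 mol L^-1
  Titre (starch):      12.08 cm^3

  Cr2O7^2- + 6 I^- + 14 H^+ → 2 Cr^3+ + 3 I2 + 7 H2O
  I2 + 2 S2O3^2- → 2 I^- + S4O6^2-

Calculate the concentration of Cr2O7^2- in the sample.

n(S2O3^2-) = 0.01208 × 0.1931 = 2.333 × 10^-3 mol
n(I2) = n(S2O3^2-)/2 = 1.166 × 10^-3 mol
From the 1:3 ratio, n(Cr2O7^2-) in the aliquot = 1/3 × 1.166 × 10^-3 = 3.888 × 10^-4 mol
[Cr2O7^2-] = 3.888 × 10^-4 / 0.02060 = 0.01887 mol/L

0.01887 mol/L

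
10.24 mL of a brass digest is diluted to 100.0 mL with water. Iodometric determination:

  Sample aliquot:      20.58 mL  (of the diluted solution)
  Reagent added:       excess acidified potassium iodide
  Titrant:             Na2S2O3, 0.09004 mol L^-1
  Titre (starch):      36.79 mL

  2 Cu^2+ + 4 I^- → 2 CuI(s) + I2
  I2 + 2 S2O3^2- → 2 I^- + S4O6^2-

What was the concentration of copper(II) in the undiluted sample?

n(S2O3^2-) = 0.03679 × 0.09004 = 3.313 × 10^-3 mol
n(I2) = n(S2O3^2-)/2 = 1.656 × 10^-3 mol
From the 2:1 ratio, n(Cu2+) in the aliquot = 2/1 × 1.656 × 10^-3 = 3.313 × 10^-3 mol
[Cu2+]_dilute = 3.313 × 10^-3 / 0.02058 = 0.1610 mol/L
[Cu2+]_original = 0.1610 × 100.0/10.24 = 1.572 mol/L

1.572 mol/L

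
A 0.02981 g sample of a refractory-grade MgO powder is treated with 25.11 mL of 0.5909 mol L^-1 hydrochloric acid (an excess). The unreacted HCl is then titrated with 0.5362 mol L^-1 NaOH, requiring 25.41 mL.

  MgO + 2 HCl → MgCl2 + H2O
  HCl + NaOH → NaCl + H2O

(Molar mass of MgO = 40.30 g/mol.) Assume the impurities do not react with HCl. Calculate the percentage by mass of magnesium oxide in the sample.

81.97 %

n(HCl) added = 0.02511 × 0.5909 = 0.01484 mol
n(NaOH) used in back-titration = 0.02541 × 0.5362 = 0.01362 mol
n(HCl) left over = 0.01362 mol (1:1 ratio)
n(HCl) consumed by analyte = 0.01484 − 0.01362 = 1.213 × 10^-3 mol
From the 1:2 ratio, n(MgO) = 1/2 × 1.213 × 10^-3 = 6.063 × 10^-4 mol
mass of MgO = 6.063 × 10^-4 × 40.30 = 0.02444 g
% MgO = 0.02444 / 0.02981 × 100 = 81.97 %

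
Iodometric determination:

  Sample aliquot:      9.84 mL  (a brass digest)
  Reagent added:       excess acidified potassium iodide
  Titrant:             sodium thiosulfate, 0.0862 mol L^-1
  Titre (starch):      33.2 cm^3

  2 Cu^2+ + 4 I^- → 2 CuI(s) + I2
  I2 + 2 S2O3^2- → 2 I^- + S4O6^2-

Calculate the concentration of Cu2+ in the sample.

0.291 mol/L

n(S2O3^2-) = 0.0332 × 0.0862 = 2.86 × 10^-3 mol
n(I2) = n(S2O3^2-)/2 = 1.43 × 10^-3 mol
From the 2:1 ratio, n(Cu2+) in the aliquot = 2/1 × 1.43 × 10^-3 = 2.86 × 10^-3 mol
[Cu2+] = 2.86 × 10^-3 / 0.00984 = 0.291 mol/L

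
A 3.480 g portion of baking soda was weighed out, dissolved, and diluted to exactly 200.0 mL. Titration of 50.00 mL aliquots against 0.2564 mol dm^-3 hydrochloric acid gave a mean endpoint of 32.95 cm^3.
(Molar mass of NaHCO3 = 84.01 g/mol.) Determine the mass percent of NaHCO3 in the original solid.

81.58 %

NaHCO3 + HCl → NaCl + H2O + CO2
n(HCl) per titration = 0.03295 × 0.2564 = 8.448 × 10^-3 mol
n(NaHCO3) in each aliquot = 8.448 × 10^-3 mol (1:1 ratio)
n(NaHCO3) in the whole flask = 8.448 × 10^-3 × 200.0/50.00 = 0.03379 mol
mass of NaHCO3 = 0.03379 × 84.01 = 2.839 g
% NaHCO3 = 2.839 / 3.480 × 100 = 81.58 %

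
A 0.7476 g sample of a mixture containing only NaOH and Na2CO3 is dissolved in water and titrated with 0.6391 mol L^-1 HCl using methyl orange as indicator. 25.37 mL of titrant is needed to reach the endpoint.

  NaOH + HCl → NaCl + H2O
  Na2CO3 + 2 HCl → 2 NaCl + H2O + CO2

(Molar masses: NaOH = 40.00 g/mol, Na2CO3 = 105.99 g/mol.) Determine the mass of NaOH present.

0.3437 g

n(HCl) = 0.02537 × 0.6391 = 0.01621 mol
Let x = n(NaOH), y = n(Na2CO3).
Titrant: 1x + 2y = 0.01621;  mass: 40.00x + 105.99y = 0.7476
Solving, x = 8.592 × 10^-3 mol, y = 3.811 × 10^-3 mol
mass of NaOH = 8.592 × 10^-3 × 40.00 = 0.3437 g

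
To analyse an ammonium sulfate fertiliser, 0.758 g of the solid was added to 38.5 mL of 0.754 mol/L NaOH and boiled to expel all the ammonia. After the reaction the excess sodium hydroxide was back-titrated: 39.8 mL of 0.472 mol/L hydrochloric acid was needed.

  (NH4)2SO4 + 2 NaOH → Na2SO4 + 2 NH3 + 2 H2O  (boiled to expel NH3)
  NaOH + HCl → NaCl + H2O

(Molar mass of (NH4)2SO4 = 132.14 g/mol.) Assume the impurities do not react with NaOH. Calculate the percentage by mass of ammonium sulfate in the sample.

89.3 %

n(NaOH) added = 0.0385 × 0.754 = 0.0290 mol
n(HCl) used in back-titration = 0.0398 × 0.472 = 0.0188 mol
n(NaOH) left over = 0.0188 mol (1:1 ratio)
n(NaOH) consumed by analyte = 0.0290 − 0.0188 = 0.0102 mol
From the 1:2 ratio, n((NH4)2SO4) = 1/2 × 0.0102 = 5.12 × 10^-3 mol
mass of (NH4)2SO4 = 5.12 × 10^-3 × 132.14 = 0.677 g
% (NH4)2SO4 = 0.677 / 0.758 × 100 = 89.3 %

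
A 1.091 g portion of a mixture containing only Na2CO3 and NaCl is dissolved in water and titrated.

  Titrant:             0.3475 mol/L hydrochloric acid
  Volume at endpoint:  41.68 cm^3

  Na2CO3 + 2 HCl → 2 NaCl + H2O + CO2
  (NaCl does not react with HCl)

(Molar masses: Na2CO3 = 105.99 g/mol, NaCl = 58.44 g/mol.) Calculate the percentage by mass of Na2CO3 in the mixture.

n(HCl) = 0.04168 × 0.3475 = 0.01448 mol
Let x = n(Na2CO3), y = n(NaCl).
Titrant: 2x = 0.01448;  mass: 105.99x + 58.44y = 1.091
Solving, x = 7.242 × 10^-3 mol, y = 5.534 × 10^-3 mol
mass of Na2CO3 = 7.242 × 10^-3 × 105.99 = 0.7676 g
% Na2CO3 = 0.7676 / 1.091 × 100 = 70.35 %

70.35 %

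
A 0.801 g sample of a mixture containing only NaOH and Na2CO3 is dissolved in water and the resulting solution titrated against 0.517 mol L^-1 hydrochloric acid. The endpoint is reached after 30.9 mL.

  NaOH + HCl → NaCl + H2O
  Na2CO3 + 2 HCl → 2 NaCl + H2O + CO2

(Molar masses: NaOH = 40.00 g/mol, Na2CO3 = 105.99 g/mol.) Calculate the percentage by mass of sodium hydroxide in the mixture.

n(HCl) = 0.0309 × 0.517 = 0.0160 mol
Let x = n(NaOH), y = n(Na2CO3).
Titrant: 1x + 2y = 0.0160;  mass: 40.00x + 105.99y = 0.801
Solving, x = 3.51 × 10^-3 mol, y = 6.23 × 10^-3 mol
mass of NaOH = 3.51 × 10^-3 × 40.00 = 0.140 g
% NaOH = 0.140 / 0.801 × 100 = 17.5 %

17.5 %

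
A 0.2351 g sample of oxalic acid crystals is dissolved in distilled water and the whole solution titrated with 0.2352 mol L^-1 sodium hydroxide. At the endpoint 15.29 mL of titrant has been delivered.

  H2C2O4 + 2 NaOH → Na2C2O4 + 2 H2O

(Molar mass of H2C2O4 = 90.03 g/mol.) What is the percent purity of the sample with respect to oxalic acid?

n(NaOH) = 0.01529 L × 0.2352 mol/L = 3.596 × 10^-3 mol
From the 1:2 ratio, n(H2C2O4) = 1/2 × 3.596 × 10^-3 = 1.798 × 10^-3 mol
mass of H2C2O4 = 1.798 × 10^-3 × 90.03 g/mol = 0.1619 g
% H2C2O4 = 0.1619 / 0.2351 × 100 = 68.86 %

68.86 %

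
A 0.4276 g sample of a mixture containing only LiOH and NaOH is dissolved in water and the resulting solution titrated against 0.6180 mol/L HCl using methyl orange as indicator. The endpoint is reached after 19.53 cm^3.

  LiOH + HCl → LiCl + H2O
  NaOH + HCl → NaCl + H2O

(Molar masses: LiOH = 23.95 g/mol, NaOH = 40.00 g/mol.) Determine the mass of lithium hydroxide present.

0.08234 g

n(HCl) = 0.01953 × 0.6180 = 0.01207 mol
Let x = n(LiOH), y = n(NaOH).
Titrant: 1x + 1y = 0.01207;  mass: 23.95x + 40.00y = 0.4276
Solving, x = 3.438 × 10^-3 mol, y = 8.631 × 10^-3 mol
mass of LiOH = 3.438 × 10^-3 × 23.95 = 0.08234 g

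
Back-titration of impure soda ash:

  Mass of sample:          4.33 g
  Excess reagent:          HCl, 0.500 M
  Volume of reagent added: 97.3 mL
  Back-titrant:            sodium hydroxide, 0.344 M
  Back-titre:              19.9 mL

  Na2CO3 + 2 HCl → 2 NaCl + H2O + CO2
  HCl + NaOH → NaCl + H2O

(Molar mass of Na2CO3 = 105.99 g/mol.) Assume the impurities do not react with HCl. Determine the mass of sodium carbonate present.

2.22 g

n(HCl) added = 0.0973 × 0.500 = 0.0486 mol
n(NaOH) used in back-titration = 0.0199 × 0.344 = 6.85 × 10^-3 mol
n(HCl) left over = 6.85 × 10^-3 mol (1:1 ratio)
n(HCl) consumed by analyte = 0.0486 − 6.85 × 10^-3 = 0.0418 mol
From the 1:2 ratio, n(Na2CO3) = 1/2 × 0.0418 = 0.0209 mol
mass of Na2CO3 = 0.0209 × 105.99 = 2.22 g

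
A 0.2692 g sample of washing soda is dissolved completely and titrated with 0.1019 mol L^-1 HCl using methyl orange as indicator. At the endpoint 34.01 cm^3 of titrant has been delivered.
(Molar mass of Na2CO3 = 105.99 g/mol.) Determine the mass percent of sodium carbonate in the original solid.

Na2CO3 + 2 HCl → 2 NaCl + H2O + CO2
n(HCl) = 0.03401 L × 0.1019 mol/L = 3.466 × 10^-3 mol
From the 1:2 ratio, n(Na2CO3) = 1/2 × 3.466 × 10^-3 = 1.733 × 10^-3 mol
mass of Na2CO3 = 1.733 × 10^-3 × 105.99 g/mol = 0.1837 g
% Na2CO3 = 0.1837 / 0.2692 × 100 = 68.22 %

68.22 %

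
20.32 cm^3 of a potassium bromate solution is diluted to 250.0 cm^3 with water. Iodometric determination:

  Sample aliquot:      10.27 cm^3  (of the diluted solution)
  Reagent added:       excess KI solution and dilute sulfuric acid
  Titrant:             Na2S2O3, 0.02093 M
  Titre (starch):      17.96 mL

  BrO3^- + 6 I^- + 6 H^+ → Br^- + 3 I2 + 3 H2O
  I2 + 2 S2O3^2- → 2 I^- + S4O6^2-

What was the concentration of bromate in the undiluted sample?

n(S2O3^2-) = 0.01796 × 0.02093 = 3.759 × 10^-4 mol
n(I2) = n(S2O3^2-)/2 = 1.880 × 10^-4 mol
From the 1:3 ratio, n(BrO3^-) in the aliquot = 1/3 × 1.880 × 10^-4 = 6.265 × 10^-5 mol
[BrO3^-]_dilute = 6.265 × 10^-5 / 0.01027 = 0.006100 mol/L
[BrO3^-]_original = 0.006100 × 250.0/20.32 = 0.07505 mol/L

0.07505 M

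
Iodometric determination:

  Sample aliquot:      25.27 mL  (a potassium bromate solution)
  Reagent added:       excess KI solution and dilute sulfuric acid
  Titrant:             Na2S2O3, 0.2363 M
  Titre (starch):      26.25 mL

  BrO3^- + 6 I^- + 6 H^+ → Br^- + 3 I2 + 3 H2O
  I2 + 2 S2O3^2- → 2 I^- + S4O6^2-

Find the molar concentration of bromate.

n(S2O3^2-) = 0.02625 × 0.2363 = 6.203 × 10^-3 mol
n(I2) = n(S2O3^2-)/2 = 3.101 × 10^-3 mol
From the 1:3 ratio, n(BrO3^-) in the aliquot = 1/3 × 3.101 × 10^-3 = 1.034 × 10^-3 mol
[BrO3^-] = 1.034 × 10^-3 / 0.02527 = 0.04091 mol/L

0.04091 M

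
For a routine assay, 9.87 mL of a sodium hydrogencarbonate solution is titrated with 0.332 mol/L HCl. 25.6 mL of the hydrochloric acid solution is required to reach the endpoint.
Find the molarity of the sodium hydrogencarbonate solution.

0.861 mol/L

NaHCO3 + HCl → NaCl + H2O + CO2
n(HCl) = 0.0256 L × 0.332 mol/L = 8.50 × 10^-3 mol
n(NaHCO3) = 8.50 × 10^-3 mol (1:1 mole ratio)
[NaHCO3] = 8.50 × 10^-3 mol / 0.00987 L = 0.861 mol/L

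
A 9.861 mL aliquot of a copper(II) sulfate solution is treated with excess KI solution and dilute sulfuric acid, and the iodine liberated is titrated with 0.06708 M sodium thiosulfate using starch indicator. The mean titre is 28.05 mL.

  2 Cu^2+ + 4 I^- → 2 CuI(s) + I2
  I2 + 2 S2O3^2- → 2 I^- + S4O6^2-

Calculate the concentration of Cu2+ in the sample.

n(S2O3^2-) = 0.02805 × 0.06708 = 1.882 × 10^-3 mol
n(I2) = n(S2O3^2-)/2 = 9.408 × 10^-4 mol
From the 2:1 ratio, n(Cu2+) in the aliquot = 2/1 × 9.408 × 10^-4 = 1.882 × 10^-3 mol
[Cu2+] = 1.882 × 10^-3 / 0.009861 = 0.1908 mol/L

0.1908 M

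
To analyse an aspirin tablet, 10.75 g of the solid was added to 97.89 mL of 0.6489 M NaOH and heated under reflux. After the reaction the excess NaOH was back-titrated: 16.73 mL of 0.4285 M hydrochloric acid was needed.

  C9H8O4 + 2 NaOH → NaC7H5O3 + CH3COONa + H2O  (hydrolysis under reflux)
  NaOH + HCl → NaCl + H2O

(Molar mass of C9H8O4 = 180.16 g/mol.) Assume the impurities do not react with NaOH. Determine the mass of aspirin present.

n(NaOH) added = 0.09789 × 0.6489 = 0.06352 mol
n(HCl) used in back-titration = 0.01673 × 0.4285 = 7.169 × 10^-3 mol
n(NaOH) left over = 7.169 × 10^-3 mol (1:1 ratio)
n(NaOH) consumed by analyte = 0.06352 − 7.169 × 10^-3 = 0.05635 mol
From the 1:2 ratio, n(C9H8O4) = 1/2 × 0.05635 = 0.02818 mol
mass of C9H8O4 = 0.02818 × 180.16 = 5.076 g

5.076 g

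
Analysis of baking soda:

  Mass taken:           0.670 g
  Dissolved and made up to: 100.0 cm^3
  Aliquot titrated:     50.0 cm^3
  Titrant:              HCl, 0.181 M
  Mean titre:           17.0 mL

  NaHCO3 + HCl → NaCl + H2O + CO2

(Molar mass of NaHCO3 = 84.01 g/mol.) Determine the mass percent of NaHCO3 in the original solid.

77.2 %

n(HCl) per titration = 0.0170 × 0.181 = 3.08 × 10^-3 mol
n(NaHCO3) in each aliquot = 3.08 × 10^-3 mol (1:1 ratio)
n(NaHCO3) in the whole flask = 3.08 × 10^-3 × 100.0/50.0 = 6.15 × 10^-3 mol
mass of NaHCO3 = 6.15 × 10^-3 × 84.01 = 0.517 g
% NaHCO3 = 0.517 / 0.670 × 100 = 77.2 %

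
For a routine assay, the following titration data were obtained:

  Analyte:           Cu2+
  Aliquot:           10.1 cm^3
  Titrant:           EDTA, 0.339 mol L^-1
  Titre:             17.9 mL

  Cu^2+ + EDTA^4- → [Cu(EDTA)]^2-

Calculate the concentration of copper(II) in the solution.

n(EDTA) = 0.0179 L × 0.339 mol/L = 6.07 × 10^-3 mol
n(Cu2+) = 6.07 × 10^-3 mol (1:1 mole ratio)
[Cu2+] = 6.07 × 10^-3 mol / 0.0101 L = 0.601 mol/L

0.601 mol/L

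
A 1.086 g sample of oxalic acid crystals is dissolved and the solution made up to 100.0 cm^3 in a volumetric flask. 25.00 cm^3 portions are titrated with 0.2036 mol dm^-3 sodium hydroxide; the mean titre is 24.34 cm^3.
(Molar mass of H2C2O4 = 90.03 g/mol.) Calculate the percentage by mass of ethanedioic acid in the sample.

H2C2O4 + 2 NaOH → Na2C2O4 + 2 H2O
n(NaOH) per titration = 0.02434 × 0.2036 = 4.956 × 10^-3 mol
From the 1:2 ratio, n(H2C2O4) in each aliquot = 1/2 × 4.956 × 10^-3 = 2.478 × 10^-3 mol
n(H2C2O4) in the whole flask = 2.478 × 10^-3 × 100.0/25.00 = 9.911 × 10^-3 mol
mass of H2C2O4 = 9.911 × 10^-3 × 90.03 = 0.8923 g
% H2C2O4 = 0.8923 / 1.086 × 100 = 82.16 %

82.16 %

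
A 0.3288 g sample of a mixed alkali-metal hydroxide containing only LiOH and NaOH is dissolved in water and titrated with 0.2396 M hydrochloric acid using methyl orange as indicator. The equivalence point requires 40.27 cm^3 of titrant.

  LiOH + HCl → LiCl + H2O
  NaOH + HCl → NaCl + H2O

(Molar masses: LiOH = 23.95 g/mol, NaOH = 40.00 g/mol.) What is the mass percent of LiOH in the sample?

25.94 %

n(HCl) = 0.04027 × 0.2396 = 9.649 × 10^-3 mol
Let x = n(LiOH), y = n(NaOH).
Titrant: 1x + 1y = 9.649 × 10^-3;  mass: 23.95x + 40.00y = 0.3288
Solving, x = 3.561 × 10^-3 mol, y = 6.088 × 10^-3 mol
mass of LiOH = 3.561 × 10^-3 × 23.95 = 0.08528 g
% LiOH = 0.08528 / 0.3288 × 100 = 25.94 %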